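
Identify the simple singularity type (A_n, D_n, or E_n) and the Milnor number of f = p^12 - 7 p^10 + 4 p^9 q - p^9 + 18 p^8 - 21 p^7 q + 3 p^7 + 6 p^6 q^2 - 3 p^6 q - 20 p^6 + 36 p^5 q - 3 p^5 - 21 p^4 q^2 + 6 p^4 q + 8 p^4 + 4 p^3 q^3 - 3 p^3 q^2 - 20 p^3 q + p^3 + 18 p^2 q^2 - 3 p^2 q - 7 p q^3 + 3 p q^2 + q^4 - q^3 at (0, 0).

The Hessian of f at 0 is [[0, 0], [0, 0]] with rank 0, so corank 2. A Groebner basis of the Jacobian ideal J(f) in C{p,q} is {3*p^2/4 - 3*p*q/2 + q^4 + q^3/4 + 3*q^2/4, p^3 + 9*p^2/4 - 9*p*q/2 - q^3/4 + 9*q^2/4, p^2*q + 7*p^2/4 - 7*p*q/2 - 5*q^3/12 + 7*q^2/4, p^2 + p*q^2 - 2*p*q - 2*q^3/3 + q^2}; counting standard monomials gives mu = 7. Corank 2; j^3 = (p - q)^3 is a perfect cube, so E-series; the 4-jet and mu = 7 give E_7.

Type E_{7}, Milnor number mu = 7.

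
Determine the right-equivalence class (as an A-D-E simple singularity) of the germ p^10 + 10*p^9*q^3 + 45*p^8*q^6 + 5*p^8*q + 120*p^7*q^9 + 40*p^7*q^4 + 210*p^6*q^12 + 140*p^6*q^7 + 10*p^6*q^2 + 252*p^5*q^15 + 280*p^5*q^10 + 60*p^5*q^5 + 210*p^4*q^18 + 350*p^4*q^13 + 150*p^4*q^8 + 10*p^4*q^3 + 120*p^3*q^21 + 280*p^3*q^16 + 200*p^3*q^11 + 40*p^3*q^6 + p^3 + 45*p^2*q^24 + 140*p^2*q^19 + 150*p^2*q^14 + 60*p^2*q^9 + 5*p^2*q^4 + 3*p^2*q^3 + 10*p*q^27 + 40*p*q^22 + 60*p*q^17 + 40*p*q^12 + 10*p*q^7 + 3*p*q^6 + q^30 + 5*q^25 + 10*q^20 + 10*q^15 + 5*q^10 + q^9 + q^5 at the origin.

E8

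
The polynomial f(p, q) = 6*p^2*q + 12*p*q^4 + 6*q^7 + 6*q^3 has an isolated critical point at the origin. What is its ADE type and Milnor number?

Type D_{4}, Milnor number mu = 4.

The Hessian of f at 0 has rank 0. Corank 2; j^3 = 6*q*(p^2 + q^2) splits into three distinct lines over C (the quadratic factor has nonzero discriminant), so D_4.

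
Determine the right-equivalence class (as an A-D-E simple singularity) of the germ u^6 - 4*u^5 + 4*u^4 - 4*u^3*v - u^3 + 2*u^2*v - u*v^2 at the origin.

D_{7}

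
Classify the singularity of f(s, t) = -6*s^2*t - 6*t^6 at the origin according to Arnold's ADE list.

D_7

The Hessian of f at 0 is [[0, 0], [0, 0]] with rank 0, so corank 2. A Groebner basis of the Jacobian ideal J(f) in C{s,t} is {s^2/6 + t^5, s^3, s*t}; counting standard monomials gives mu = 7. Corank 2; j^3 = -6*s^2*t has shape L^2 M (L != M), so D-series; mu = 7 gives D_7.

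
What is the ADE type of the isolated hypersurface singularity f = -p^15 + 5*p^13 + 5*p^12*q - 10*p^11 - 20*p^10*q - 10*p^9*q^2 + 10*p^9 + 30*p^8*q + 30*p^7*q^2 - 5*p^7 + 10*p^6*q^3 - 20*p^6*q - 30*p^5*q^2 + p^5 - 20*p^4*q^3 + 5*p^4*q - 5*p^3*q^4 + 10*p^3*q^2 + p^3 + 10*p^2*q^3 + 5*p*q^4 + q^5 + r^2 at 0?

E_{8}

The Hessian of f at 0 is [[0, 0, 0], [0, 0, 0], [0, 0, 2]] with rank 1, so corank 2. A Groebner basis of the Jacobian ideal J(f) in C{p,q,r} is {q^5, p*q^3 + q^4/4, p^2, r}; counting standard monomials gives mu = 8. Corank 2; j^3 = p^3 is a perfect cube, so E-series; the 5-jet and mu = 8 give E_8.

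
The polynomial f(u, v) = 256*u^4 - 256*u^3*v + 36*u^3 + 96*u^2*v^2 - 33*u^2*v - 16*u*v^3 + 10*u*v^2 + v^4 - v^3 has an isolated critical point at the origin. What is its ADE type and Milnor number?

The Hessian of f at 0 has rank 0. Corank 2; j^3 = (3*u - v)^2*(4*u - v) has shape L^2 M (L != M), so D-series; mu = 5 gives D_5.

Type D_5, Milnor number mu = 5.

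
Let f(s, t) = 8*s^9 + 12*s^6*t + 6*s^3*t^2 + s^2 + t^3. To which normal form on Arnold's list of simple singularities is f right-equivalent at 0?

A_{2}

The Hessian of f at 0 has rank 1. Corank 1: A-series; mu = 2 gives A_2.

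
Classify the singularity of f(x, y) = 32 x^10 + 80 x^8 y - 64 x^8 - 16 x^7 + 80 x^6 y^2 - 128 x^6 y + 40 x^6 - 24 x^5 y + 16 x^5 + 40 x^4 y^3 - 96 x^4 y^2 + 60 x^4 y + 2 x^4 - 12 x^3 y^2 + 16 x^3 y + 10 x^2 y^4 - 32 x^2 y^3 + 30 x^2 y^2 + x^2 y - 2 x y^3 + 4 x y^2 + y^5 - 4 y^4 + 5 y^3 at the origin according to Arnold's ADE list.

D_{4}

The Hessian of f at 0 has rank 0. Corank 2; j^3 = y*(x^2 + 4*x*y + 5*y^2) splits into three distinct lines over C (the quadratic factor has nonzero discriminant), so D_4.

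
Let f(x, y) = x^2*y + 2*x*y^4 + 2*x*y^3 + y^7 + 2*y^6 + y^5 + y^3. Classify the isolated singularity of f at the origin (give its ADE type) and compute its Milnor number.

Type D4, Milnor number mu = 4.

The Hessian of f at 0 has rank 0. Corank 2; j^3 = y*(x^2 + y^2) splits into three distinct lines over C (the quadratic factor has nonzero discriminant), so D_4.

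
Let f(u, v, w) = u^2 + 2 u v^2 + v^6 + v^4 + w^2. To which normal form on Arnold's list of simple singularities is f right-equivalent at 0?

A5

The Hessian of f at 0 has rank 2. Corank 1: A-series; mu = 5 gives A_5.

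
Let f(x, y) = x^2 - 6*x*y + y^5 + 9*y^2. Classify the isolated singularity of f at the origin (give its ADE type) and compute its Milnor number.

Type A_4, Milnor number mu = 4.

The Hessian of f at 0 has rank 1. Corank 1: A-series; mu = 4 gives A_4.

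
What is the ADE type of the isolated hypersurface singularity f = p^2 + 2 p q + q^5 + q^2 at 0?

A4

The Hessian of f at 0 has rank 1. Corank 1: A-series; mu = 4 gives A_4.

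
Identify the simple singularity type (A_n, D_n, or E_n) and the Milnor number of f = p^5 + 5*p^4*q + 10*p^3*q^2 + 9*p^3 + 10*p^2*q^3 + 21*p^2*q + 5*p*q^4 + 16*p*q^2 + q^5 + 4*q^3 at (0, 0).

Type D_{6}, Milnor number mu = 6.

The Hessian of f at 0 has rank 0. Corank 2; j^3 = (p + q)*(3*p + 2*q)^2 has shape L^2 M (L != M), so D-series; mu = 6 gives D_6.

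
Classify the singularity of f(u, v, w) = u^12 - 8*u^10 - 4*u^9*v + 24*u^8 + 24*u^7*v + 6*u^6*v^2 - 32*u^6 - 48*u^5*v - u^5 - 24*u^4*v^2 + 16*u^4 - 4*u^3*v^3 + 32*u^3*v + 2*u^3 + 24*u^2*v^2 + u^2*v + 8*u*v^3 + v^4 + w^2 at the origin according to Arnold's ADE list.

D_{5}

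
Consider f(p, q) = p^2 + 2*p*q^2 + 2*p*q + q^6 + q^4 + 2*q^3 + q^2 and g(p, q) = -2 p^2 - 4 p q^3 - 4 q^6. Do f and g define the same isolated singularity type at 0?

The Hessian of f at 0 has rank 1. Corank 1: A-series; mu = 5 gives A_5. The Hessian of g at 0 has rank 1. Corank 1: A-series; mu = 5 gives A_5. Both have type A_5, hence right-equivalent.

Yes.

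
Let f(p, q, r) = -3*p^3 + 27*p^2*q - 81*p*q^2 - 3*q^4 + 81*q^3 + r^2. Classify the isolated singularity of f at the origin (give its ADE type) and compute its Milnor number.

Type E_{6}, Milnor number mu = 6.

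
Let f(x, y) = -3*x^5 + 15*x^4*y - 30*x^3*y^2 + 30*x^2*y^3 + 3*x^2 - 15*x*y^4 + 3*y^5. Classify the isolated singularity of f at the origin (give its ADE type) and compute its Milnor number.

The Hessian of f at 0 has rank 1. Corank 1: A-series; mu = 4 gives A_4.

Type A_4, Milnor number mu = 4.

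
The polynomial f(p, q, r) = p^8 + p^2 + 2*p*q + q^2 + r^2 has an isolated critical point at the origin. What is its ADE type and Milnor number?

Type A_7, Milnor number mu = 7.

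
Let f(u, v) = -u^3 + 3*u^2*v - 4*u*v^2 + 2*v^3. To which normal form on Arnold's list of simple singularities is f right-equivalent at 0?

D4

The Hessian of f at 0 has rank 0. Corank 2; j^3 = -(u - v)*(u^2 - 2*u*v + 2*v^2) splits into three distinct lines over C (the quadratic factor has nonzero discriminant), so D_4.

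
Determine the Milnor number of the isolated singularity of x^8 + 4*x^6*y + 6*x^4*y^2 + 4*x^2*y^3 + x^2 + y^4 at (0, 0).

3

The Hessian of f at 0 has rank 1. Corank 1: A-series; mu = 3 gives A_3.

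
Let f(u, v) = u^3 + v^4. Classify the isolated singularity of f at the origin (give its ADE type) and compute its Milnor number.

Type E_{6}, Milnor number mu = 6.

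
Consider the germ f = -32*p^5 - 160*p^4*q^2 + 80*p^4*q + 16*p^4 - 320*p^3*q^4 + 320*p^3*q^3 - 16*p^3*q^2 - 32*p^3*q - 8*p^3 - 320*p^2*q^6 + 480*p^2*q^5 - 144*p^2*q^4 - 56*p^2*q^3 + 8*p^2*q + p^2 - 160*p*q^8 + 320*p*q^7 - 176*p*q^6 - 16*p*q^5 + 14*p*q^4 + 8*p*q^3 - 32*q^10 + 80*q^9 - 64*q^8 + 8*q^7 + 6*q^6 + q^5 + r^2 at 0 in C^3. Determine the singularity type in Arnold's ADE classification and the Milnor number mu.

The Hessian of f at 0 is [[2, 0, 0], [0, 0, 0], [0, 0, 2]] with rank 2, so corank 1. A Groebner basis of the Jacobian ideal J(f) in C{p,q,r} is {p/4 + q^3, p^2, p*q, r}; counting standard monomials gives mu = 4. Corank 1: A-series; mu = 4 gives A_4.

Type A4, Milnor number mu = 4.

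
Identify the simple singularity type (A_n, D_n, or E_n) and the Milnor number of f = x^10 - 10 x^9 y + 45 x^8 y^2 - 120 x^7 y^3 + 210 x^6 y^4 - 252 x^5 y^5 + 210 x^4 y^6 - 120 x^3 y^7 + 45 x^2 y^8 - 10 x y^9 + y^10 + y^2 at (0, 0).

The Hessian of f at 0 has rank 1. Corank 1: A-series; mu = 9 gives A_9.

Type A9, Milnor number mu = 9.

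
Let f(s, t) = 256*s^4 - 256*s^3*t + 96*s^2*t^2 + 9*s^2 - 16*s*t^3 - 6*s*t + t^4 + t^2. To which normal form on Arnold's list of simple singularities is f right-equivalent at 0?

The Hessian of f at 0 is [[18, -6], [-6, 2]] with rank 1, so corank 1. A Groebner basis of the Jacobian ideal J(f) in C{s,t} is {t^3, s - t/3}; counting standard monomials gives mu = 3. Corank 1: A-series; mu = 3 gives A_3.

A_3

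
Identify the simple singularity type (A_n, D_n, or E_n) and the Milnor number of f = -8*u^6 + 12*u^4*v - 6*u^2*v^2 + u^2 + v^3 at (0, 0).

Type A_{2}, Milnor number mu = 2.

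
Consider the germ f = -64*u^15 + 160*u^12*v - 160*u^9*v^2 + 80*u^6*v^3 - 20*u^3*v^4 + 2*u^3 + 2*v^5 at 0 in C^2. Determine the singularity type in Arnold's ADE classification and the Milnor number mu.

Type E_{8}, Milnor number mu = 8.

The Hessian of f at 0 has rank 0. Corank 2; j^3 = 2*u^3 is a perfect cube, so E-series; the 5-jet and mu = 8 give E_8.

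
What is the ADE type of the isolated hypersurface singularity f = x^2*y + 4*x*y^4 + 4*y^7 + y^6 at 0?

The Hessian of f at 0 has rank 0. Corank 2; j^3 = x^2*y has shape L^2 M (L != M), so D-series; mu = 7 gives D_7.

D7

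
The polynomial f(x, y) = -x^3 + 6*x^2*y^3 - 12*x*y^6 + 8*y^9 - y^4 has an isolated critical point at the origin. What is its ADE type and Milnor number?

The Hessian of f at 0 has rank 0. Corank 2; j^3 = -x^3 is a perfect cube, so E-series; the 4-jet and mu = 6 give E_6.

Type E6, Milnor number mu = 6.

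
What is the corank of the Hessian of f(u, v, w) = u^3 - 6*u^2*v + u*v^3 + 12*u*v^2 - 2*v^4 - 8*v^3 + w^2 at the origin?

2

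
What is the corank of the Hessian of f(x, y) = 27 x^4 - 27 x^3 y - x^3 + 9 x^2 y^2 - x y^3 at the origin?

Hessian at 0 has rank 0.

2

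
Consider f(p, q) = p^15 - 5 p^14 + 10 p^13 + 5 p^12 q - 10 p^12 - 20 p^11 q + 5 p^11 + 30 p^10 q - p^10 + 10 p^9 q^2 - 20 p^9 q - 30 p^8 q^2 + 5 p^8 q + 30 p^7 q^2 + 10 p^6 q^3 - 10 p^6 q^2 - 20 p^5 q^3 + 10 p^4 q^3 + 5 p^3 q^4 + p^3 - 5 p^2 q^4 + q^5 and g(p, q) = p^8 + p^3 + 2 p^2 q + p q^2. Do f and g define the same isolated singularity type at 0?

The Hessian of f at 0 is [[0, 0], [0, 0]] with rank 0, so corank 2. A Groebner basis of the Jacobian ideal J(f) in C{p,q} is {q^4, p^2}; counting standard monomials gives mu = 8. Corank 2; j^3 = p^3 is a perfect cube, so E-series; the 5-jet and mu = 8 give E_8. The Hessian of g at 0 is [[0, 0], [0, 0]] with rank 0, so corank 2. A Groebner basis of the Jacobian ideal J(g) in C{p,q} is {-p*q/8 + q^7 - q^2/8, p*q^2 + q^3, p^2 + p*q}; counting standard monomials gives mu = 9. Corank 2; j^3 = p*(p + q)^2 has shape L^2 M (L != M), so D-series; mu = 9 gives D_9. f is E_8 but g is D_9, hence not right-equivalent.

No.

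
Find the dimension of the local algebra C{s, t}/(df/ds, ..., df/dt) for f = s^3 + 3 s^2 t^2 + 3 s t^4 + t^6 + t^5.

The Hessian of f at 0 is [[0, 0], [0, 0]] with rank 0, so corank 2. A Groebner basis of the Jacobian ideal J(f) in C{s,t} is {t^4, s^3, s^2/2 + s*t^2}; counting standard monomials gives mu = 8. Corank 2; j^3 = s^3 is a perfect cube, so E-series; the 5-jet and mu = 8 give E_8.

8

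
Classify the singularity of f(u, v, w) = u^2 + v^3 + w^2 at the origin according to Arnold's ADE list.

The Hessian of f at 0 has rank 2. Corank 1: A-series; mu = 2 gives A_2.

A2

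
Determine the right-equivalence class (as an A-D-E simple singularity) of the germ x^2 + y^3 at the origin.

A2

The Hessian of f at 0 has rank 1. Corank 1: A-series; mu = 2 gives A_2.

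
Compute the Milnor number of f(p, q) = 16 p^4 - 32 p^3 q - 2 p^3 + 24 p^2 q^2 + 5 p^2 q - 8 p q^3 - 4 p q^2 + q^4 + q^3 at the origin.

5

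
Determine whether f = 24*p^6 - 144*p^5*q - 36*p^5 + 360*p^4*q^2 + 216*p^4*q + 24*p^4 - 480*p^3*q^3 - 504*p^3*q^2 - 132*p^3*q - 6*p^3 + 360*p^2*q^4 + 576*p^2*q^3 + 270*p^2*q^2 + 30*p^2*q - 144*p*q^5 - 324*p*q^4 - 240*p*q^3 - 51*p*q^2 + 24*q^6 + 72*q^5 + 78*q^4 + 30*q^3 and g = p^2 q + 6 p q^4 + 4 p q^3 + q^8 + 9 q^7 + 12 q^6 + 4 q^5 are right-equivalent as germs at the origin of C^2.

The Hessian of f at 0 has rank 0. Corank 2; j^3 = -3*(p - 2*q)*(2*p^2 - 6*p*q + 5*q^2) splits into three distinct lines over C (the quadratic factor has nonzero discriminant), so D_4. The Hessian of g at 0 has rank 0. Corank 2; j^3 = p^2*q has shape L^2 M (L != M), so D-series; mu = 9 gives D_9. f is D_4 but g is D_9, hence not right-equivalent.

No.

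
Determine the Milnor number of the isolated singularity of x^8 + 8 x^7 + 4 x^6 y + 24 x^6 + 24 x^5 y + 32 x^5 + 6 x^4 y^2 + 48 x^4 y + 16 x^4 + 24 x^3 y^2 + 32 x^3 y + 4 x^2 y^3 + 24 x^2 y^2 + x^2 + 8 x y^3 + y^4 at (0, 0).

The Hessian of f at 0 is [[2, 0], [0, 0]] with rank 1, so corank 1. A Groebner basis of the Jacobian ideal J(f) in C{x,y} is {y^3, x}; counting standard monomials gives mu = 3. Corank 1: A-series; mu = 3 gives A_3.

3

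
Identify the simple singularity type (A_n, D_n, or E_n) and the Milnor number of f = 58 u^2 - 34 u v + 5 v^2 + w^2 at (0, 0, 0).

Type A_1, Milnor number mu = 1.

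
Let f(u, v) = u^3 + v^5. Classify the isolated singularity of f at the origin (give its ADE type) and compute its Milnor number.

Type E8, Milnor number mu = 8.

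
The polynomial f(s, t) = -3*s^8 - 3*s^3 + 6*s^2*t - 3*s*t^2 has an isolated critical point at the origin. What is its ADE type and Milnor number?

Type D9, Milnor number mu = 9.

The Hessian of f at 0 is [[0, 0], [0, 0]] with rank 0, so corank 2. A Groebner basis of the Jacobian ideal J(f) in C{s,t} is {-s*t/8 + t^7 + t^2/8, s*t^2 - t^3, s^2 - s*t}; counting standard monomials gives mu = 9. Corank 2; j^3 = -3*s*(s - t)^2 has shape L^2 M (L != M), so D-series; mu = 9 gives D_9.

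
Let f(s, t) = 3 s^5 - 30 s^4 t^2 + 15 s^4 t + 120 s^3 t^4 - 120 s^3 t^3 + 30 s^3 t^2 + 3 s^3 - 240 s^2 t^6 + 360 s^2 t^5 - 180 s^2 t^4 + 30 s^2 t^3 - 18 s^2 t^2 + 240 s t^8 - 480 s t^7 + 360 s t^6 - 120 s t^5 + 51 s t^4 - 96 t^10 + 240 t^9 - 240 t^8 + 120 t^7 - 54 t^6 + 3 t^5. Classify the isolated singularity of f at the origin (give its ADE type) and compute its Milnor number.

The Hessian of f at 0 is [[0, 0], [0, 0]] with rank 0, so corank 2. A Groebner basis of the Jacobian ideal J(f) in C{s,t} is {-s^2/16 + s*t^3 + s*t^2/4, s^2/4 - s*t^2 + t^4, s^3, s^2*t - s^2/4 + s*t^2}; counting standard monomials gives mu = 8. Corank 2; j^3 = 3*s^3 is a perfect cube, so E-series; the 5-jet and mu = 8 give E_8.

Type E_{8}, Milnor number mu = 8.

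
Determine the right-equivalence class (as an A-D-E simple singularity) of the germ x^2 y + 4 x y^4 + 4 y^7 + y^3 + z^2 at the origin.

D4

The Hessian of f at 0 has rank 1. Corank 2; j^3 = y*(x^2 + y^2) splits into three distinct lines over C (the quadratic factor has nonzero discriminant), so D_4.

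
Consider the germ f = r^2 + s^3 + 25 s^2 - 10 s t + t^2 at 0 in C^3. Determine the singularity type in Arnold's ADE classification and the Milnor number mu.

The Hessian of f at 0 is [[50, -10, 0], [-10, 2, 0], [0, 0, 2]] with rank 2, so corank 1. A Groebner basis of the Jacobian ideal J(f) in C{s,t,r} is {t^2, s - t/5, r}; counting standard monomials gives mu = 2. Corank 1: A-series; mu = 2 gives A_2.

Type A2, Milnor number mu = 2.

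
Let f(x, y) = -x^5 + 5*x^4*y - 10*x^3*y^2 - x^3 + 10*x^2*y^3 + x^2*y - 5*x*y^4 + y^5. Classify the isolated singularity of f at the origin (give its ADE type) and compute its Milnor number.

Type D6, Milnor number mu = 6.

The Hessian of f at 0 has rank 0. Corank 2; j^3 = -x^2*(x - y) has shape L^2 M (L != M), so D-series; mu = 6 gives D_6.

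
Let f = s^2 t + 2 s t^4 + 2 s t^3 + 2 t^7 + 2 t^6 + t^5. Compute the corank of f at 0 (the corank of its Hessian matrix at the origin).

2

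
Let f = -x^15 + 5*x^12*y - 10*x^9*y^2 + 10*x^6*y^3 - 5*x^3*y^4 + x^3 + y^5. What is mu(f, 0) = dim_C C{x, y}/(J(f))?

8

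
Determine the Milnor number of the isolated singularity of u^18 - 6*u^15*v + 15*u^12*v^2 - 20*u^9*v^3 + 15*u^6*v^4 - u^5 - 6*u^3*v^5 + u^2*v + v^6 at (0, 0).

The Hessian of f at 0 is [[0, 0], [0, 0]] with rank 0, so corank 2. A Groebner basis of the Jacobian ideal J(f) in C{u,v} is {u^2/6 + v^5, u^3, u*v}; counting standard monomials gives mu = 7. Corank 2; j^3 = u^2*v has shape L^2 M (L != M), so D-series; mu = 7 gives D_7.

7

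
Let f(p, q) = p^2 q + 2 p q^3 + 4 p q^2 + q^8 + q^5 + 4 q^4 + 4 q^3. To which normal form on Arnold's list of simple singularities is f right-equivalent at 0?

D_9

The Hessian of f at 0 has rank 0. Corank 2; j^3 = q*(p + 2*q)^2 has shape L^2 M (L != M), so D-series; mu = 9 gives D_9.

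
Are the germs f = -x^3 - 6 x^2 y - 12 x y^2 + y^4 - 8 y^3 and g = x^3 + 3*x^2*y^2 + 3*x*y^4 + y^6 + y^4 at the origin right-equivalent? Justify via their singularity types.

The Hessian of f at 0 has rank 0. Corank 2; j^3 = -(x + 2*y)^3 is a perfect cube, so E-series; the 4-jet and mu = 6 give E_6. The Hessian of g at 0 has rank 0. Corank 2; j^3 = x^3 is a perfect cube, so E-series; the 4-jet and mu = 6 give E_6. Both have type E_6, hence right-equivalent.

Yes.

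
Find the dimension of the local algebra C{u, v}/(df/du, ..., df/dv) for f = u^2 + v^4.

The Hessian of f at 0 has rank 1. Corank 1: A-series; mu = 3 gives A_3.

3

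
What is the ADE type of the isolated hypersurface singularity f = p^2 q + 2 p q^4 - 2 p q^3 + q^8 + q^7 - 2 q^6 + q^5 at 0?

D_{9}

The Hessian of f at 0 has rank 0. Corank 2; j^3 = p^2*q has shape L^2 M (L != M), so D-series; mu = 9 gives D_9.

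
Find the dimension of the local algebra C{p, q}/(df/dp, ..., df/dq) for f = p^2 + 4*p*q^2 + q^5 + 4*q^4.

The Hessian of f at 0 has rank 1. Corank 1: A-series; mu = 4 gives A_4.

4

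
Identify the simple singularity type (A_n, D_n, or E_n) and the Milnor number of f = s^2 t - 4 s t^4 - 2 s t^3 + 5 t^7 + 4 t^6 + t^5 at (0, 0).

The Hessian of f at 0 has rank 0. Corank 2; j^3 = s^2*t has shape L^2 M (L != M), so D-series; mu = 8 gives D_8.

Type D8, Milnor number mu = 8.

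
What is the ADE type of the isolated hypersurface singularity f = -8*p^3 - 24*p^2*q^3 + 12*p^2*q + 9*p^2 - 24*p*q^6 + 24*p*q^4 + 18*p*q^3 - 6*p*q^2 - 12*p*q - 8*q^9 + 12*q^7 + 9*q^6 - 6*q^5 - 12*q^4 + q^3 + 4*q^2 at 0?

A2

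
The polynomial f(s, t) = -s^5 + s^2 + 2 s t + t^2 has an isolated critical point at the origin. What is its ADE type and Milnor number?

Type A_4, Milnor number mu = 4.

The Hessian of f at 0 has rank 1. Corank 1: A-series; mu = 4 gives A_4.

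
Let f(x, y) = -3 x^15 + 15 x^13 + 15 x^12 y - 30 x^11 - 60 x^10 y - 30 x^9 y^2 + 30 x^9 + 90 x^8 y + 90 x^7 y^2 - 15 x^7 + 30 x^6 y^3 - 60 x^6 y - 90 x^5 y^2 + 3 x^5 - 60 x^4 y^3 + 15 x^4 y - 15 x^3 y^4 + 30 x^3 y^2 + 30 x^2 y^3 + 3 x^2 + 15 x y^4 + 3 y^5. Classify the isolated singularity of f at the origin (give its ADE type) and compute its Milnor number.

Type A_{4}, Milnor number mu = 4.

The Hessian of f at 0 is [[6, 0], [0, 0]] with rank 1, so corank 1. A Groebner basis of the Jacobian ideal J(f) in C{x,y} is {y^4, x}; counting standard monomials gives mu = 4. Corank 1: A-series; mu = 4 gives A_4.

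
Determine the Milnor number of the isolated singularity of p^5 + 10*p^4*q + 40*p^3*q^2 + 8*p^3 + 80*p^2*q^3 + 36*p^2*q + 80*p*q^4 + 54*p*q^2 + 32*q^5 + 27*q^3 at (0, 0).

The Hessian of f at 0 is [[0, 0], [0, 0]] with rank 0, so corank 2. A Groebner basis of the Jacobian ideal J(f) in C{p,q} is {q^5, p*q^3 + 13*q^4/8, p^2 + 3*p*q + 9*q^2/4}; counting standard monomials gives mu = 8. Corank 2; j^3 = (2*p + 3*q)^3 is a perfect cube, so E-series; the 5-jet and mu = 8 give E_8.

8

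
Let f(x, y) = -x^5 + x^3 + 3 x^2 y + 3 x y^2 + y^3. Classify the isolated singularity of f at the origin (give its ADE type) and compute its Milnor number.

Type E8, Milnor number mu = 8.

The Hessian of f at 0 is [[0, 0], [0, 0]] with rank 0, so corank 2. A Groebner basis of the Jacobian ideal J(f) in C{x,y} is {y^5, x*y^3 + 3*y^4/4, x^2 + 2*x*y + y^2}; counting standard monomials gives mu = 8. Corank 2; j^3 = (x + y)^3 is a perfect cube, so E-series; the 5-jet and mu = 8 give E_8.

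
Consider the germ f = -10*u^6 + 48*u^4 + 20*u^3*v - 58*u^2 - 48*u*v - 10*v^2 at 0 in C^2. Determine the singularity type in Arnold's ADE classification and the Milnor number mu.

Type A_{1}, Milnor number mu = 1.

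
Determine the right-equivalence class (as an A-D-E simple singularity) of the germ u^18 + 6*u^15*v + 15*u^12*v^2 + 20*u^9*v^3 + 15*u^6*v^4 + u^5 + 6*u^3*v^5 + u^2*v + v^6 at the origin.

D_7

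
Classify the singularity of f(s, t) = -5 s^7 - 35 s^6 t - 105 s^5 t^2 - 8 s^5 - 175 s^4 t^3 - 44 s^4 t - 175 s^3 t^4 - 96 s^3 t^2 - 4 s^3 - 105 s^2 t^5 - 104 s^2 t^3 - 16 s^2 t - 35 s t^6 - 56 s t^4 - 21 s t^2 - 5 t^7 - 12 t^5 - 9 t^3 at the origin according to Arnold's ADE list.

D8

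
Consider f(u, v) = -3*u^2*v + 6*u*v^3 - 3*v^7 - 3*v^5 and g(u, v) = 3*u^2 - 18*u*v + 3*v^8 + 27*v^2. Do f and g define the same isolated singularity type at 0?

No.

The Hessian of f at 0 has rank 0. Corank 2; j^3 = -3*u^2*v has shape L^2 M (L != M), so D-series; mu = 8 gives D_8. The Hessian of g at 0 has rank 1. Corank 1: A-series; mu = 7 gives A_7. f is D_8 but g is A_7, hence not right-equivalent.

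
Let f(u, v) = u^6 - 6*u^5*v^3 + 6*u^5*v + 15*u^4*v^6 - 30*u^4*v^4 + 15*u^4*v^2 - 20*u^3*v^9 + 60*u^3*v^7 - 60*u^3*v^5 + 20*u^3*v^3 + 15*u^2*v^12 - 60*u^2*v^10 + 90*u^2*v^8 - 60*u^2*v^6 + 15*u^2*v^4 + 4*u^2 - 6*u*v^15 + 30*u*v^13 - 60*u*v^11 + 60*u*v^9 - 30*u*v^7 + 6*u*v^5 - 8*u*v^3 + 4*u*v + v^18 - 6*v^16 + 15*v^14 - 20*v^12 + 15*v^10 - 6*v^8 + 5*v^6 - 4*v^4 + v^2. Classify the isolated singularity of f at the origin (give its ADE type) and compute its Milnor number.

Type A5, Milnor number mu = 5.

The Hessian of f at 0 has rank 1. Corank 1: A-series; mu = 5 gives A_5.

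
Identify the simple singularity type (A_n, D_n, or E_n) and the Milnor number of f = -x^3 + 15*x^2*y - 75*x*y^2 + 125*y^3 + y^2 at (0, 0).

Type A2, Milnor number mu = 2.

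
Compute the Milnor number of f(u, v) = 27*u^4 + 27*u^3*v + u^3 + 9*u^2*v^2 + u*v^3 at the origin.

7

The Hessian of f at 0 is [[0, 0], [0, 0]] with rank 0, so corank 2. A Groebner basis of the Jacobian ideal J(f) in C{u,v} is {u^2/3 + v^4 + v^3/9, u^3, u^2*v - u^2/9 - v^3/27, 2*u^2/3 + u*v^2 + 2*v^3/9}; counting standard monomials gives mu = 7. Corank 2; j^3 = u^3 is a perfect cube, so E-series; the 4-jet and mu = 7 give E_7.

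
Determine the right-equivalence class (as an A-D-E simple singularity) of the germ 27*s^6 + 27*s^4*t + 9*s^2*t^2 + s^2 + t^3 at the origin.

The Hessian of f at 0 is [[2, 0], [0, 0]] with rank 1, so corank 1. A Groebner basis of the Jacobian ideal J(f) in C{s,t} is {t^2, s}; counting standard monomials gives mu = 2. Corank 1: A-series; mu = 2 gives A_2.

A_{2}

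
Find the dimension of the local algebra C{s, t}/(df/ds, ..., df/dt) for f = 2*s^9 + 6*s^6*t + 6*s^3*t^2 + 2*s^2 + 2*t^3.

The Hessian of f at 0 has rank 1. Corank 1: A-series; mu = 2 gives A_2.

2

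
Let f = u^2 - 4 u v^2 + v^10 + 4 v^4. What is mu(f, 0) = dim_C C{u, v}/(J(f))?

9

The Hessian of f at 0 has rank 1. Corank 1: A-series; mu = 9 gives A_9.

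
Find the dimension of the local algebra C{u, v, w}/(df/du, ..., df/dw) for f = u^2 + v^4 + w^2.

The Hessian of f at 0 is [[2, 0, 0], [0, 0, 0], [0, 0, 2]] with rank 2, so corank 1. A Groebner basis of the Jacobian ideal J(f) in C{u,v,w} is {v^3, u, w}; counting standard monomials gives mu = 3. Corank 1: A-series; mu = 3 gives A_3.

3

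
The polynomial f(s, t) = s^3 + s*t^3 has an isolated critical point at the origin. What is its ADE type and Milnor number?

Type E_7, Milnor number mu = 7.

The Hessian of f at 0 has rank 0. Corank 2; j^3 = s^3 is a perfect cube, so E-series; the 4-jet and mu = 7 give E_7.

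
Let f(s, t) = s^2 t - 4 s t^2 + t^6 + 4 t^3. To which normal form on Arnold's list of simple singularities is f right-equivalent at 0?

D7

The Hessian of f at 0 has rank 0. Corank 2; j^3 = t*(s - 2*t)^2 has shape L^2 M (L != M), so D-series; mu = 7 gives D_7.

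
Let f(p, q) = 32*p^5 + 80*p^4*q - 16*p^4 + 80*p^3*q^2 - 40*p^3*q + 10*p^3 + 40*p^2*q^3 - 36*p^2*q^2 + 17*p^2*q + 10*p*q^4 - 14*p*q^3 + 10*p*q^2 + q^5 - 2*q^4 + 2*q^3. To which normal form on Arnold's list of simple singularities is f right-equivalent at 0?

The Hessian of f at 0 is [[0, 0], [0, 0]] with rank 0, so corank 2. A Groebner basis of the Jacobian ideal J(f) in C{p,q} is {q^3, p^2 - 2*q^2/11, p*q + 5*q^2/11}; counting standard monomials gives mu = 4. Corank 2; j^3 = (2*p + q)*(5*p^2 + 6*p*q + 2*q^2) splits into three distinct lines over C (the quadratic factor has nonzero discriminant), so D_4.

D4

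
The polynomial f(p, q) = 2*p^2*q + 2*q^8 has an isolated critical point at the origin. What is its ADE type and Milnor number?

Type D9, Milnor number mu = 9.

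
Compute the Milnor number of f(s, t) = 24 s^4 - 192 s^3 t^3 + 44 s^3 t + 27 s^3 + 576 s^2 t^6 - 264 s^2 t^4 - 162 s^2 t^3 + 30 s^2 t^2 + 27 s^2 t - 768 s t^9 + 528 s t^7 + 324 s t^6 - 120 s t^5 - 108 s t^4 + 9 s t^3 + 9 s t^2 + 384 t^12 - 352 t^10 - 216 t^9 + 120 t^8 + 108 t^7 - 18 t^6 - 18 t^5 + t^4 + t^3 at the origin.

7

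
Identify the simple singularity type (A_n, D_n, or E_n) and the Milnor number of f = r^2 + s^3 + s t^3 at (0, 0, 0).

The Hessian of f at 0 is [[0, 0, 0], [0, 0, 0], [0, 0, 2]] with rank 1, so corank 2. A Groebner basis of the Jacobian ideal J(f) in C{s,t,r} is {s^3, s*t^2, 3*s^2 + t^3, r}; counting standard monomials gives mu = 7. Corank 2; j^3 = s^3 is a perfect cube, so E-series; the 4-jet and mu = 7 give E_7.

Type E_{7}, Milnor number mu = 7.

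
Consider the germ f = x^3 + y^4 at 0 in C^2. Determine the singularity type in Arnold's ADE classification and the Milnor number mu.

The Hessian of f at 0 has rank 0. Corank 2; j^3 = x^3 is a perfect cube, so E-series; the 4-jet and mu = 6 give E_6.

Type E_{6}, Milnor number mu = 6.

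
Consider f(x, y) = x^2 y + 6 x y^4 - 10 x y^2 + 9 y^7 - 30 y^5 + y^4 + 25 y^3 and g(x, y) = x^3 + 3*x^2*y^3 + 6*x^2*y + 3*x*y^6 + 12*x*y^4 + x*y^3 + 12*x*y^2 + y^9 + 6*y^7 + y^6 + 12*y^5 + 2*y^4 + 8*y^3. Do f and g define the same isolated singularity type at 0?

No.

The Hessian of f at 0 has rank 0. Corank 2; j^3 = y*(x - 5*y)^2 has shape L^2 M (L != M), so D-series; mu = 5 gives D_5. The Hessian of g at 0 has rank 0. Corank 2; j^3 = (x + 2*y)^3 is a perfect cube, so E-series; the 4-jet and mu = 7 give E_7. f is D_5 but g is E_7, hence not right-equivalent.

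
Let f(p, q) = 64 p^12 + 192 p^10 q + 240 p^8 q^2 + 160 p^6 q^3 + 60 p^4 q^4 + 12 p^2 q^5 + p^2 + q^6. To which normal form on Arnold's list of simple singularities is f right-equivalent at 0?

A5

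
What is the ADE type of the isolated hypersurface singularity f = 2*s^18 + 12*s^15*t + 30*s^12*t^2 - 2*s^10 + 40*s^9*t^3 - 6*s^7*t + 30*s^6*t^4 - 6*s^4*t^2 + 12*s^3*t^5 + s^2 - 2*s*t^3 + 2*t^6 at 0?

A_{5}

The Hessian of f at 0 has rank 1. Corank 1: A-series; mu = 5 gives A_5.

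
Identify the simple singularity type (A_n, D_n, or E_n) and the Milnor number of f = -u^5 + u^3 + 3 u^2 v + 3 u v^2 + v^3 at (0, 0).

The Hessian of f at 0 is [[0, 0], [0, 0]] with rank 0, so corank 2. A Groebner basis of the Jacobian ideal J(f) in C{u,v} is {v^5, u*v^3 + 3*v^4/4, u^2 + 2*u*v + v^2}; counting standard monomials gives mu = 8. Corank 2; j^3 = (u + v)^3 is a perfect cube, so E-series; the 5-jet and mu = 8 give E_8.

Type E8, Milnor number mu = 8.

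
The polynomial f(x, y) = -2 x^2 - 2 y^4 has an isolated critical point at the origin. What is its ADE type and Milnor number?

Type A_{3}, Milnor number mu = 3.

The Hessian of f at 0 is [[-4, 0], [0, 0]] with rank 1, so corank 1. A Groebner basis of the Jacobian ideal J(f) in C{x,y} is {y^3, x}; counting standard monomials gives mu = 3. Corank 1: A-series; mu = 3 gives A_3.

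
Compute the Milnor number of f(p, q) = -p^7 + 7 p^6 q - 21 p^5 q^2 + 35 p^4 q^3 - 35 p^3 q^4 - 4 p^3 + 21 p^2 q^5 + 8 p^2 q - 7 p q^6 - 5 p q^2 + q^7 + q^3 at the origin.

The Hessian of f at 0 has rank 0. Corank 2; j^3 = -(p - q)*(2*p - q)^2 has shape L^2 M (L != M), so D-series; mu = 8 gives D_8.

8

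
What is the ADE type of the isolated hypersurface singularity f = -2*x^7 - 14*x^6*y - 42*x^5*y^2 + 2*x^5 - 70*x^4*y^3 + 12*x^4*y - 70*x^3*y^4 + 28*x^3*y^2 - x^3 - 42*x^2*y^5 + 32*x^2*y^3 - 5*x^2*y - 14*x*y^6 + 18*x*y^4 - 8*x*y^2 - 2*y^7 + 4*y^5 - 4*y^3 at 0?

D_{8}

The Hessian of f at 0 is [[0, 0], [0, 0]] with rank 0, so corank 2. A Groebner basis of the Jacobian ideal J(f) in C{x,y} is {19*x^2/6 + x*y^3 + 32*x*y/3 + 26*y^2/3, -5*x^2/3 - 17*x*y/3 + y^4 - 14*y^2/3, x^3 - 12*x*y^2 - 16*y^3, x^2*y + 4*x*y^2 + 4*y^3}; counting standard monomials gives mu = 8. Corank 2; j^3 = -(x + y)*(x + 2*y)^2 has shape L^2 M (L != M), so D-series; mu = 8 gives D_8.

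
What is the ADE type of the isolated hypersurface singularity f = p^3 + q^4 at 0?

E6

The Hessian of f at 0 has rank 0. Corank 2; j^3 = p^3 is a perfect cube, so E-series; the 4-jet and mu = 6 give E_6.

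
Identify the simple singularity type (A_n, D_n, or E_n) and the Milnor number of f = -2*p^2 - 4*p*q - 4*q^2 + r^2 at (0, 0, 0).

Type A_{1}, Milnor number mu = 1.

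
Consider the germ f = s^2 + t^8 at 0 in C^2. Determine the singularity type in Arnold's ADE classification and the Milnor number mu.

The Hessian of f at 0 is [[2, 0], [0, 0]] with rank 1, so corank 1. A Groebner basis of the Jacobian ideal J(f) in C{s,t} is {t^7, s}; counting standard monomials gives mu = 7. Corank 1: A-series; mu = 7 gives A_7.

Type A_{7}, Milnor number mu = 7.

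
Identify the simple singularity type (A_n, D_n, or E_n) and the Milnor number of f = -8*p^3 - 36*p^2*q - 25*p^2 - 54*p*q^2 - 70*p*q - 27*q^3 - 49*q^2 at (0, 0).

Type A_{2}, Milnor number mu = 2.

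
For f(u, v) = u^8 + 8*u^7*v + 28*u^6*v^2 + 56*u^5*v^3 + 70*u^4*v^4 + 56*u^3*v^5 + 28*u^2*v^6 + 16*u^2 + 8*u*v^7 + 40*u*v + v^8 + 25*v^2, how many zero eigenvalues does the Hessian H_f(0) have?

1

Hessian at 0 has rank 1.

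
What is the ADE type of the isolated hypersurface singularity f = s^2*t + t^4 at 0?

The Hessian of f at 0 is [[0, 0], [0, 0]] with rank 0, so corank 2. A Groebner basis of the Jacobian ideal J(f) in C{s,t} is {s^3, s^2/4 + t^3, s*t}; counting standard monomials gives mu = 5. Corank 2; j^3 = s^2*t has shape L^2 M (L != M), so D-series; mu = 5 gives D_5.

D5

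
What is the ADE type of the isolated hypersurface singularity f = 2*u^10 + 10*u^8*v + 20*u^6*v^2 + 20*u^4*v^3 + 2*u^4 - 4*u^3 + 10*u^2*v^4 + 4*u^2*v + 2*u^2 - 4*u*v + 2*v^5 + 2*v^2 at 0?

The Hessian of f at 0 is [[4, -4], [-4, 4]] with rank 1, so corank 1. A Groebner basis of the Jacobian ideal J(f) in C{u,v} is {-u/2 + v^3 + v^2/2 + v/2, u^2 - u + v, u*v - u/2 - v^2/2 + v/2}; counting standard monomials gives mu = 4. Corank 1: A-series; mu = 4 gives A_4.

A4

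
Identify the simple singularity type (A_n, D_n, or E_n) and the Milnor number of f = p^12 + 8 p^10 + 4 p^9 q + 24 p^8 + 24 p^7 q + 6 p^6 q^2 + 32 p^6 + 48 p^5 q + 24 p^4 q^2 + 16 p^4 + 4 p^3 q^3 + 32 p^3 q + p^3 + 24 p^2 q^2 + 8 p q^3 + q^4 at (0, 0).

The Hessian of f at 0 is [[0, 0], [0, 0]] with rank 0, so corank 2. A Groebner basis of the Jacobian ideal J(f) in C{p,q} is {q^4, p*q^2 + q^3/6, p^2}; counting standard monomials gives mu = 6. Corank 2; j^3 = p^3 is a perfect cube, so E-series; the 4-jet and mu = 6 give E_6.

Type E_{6}, Milnor number mu = 6.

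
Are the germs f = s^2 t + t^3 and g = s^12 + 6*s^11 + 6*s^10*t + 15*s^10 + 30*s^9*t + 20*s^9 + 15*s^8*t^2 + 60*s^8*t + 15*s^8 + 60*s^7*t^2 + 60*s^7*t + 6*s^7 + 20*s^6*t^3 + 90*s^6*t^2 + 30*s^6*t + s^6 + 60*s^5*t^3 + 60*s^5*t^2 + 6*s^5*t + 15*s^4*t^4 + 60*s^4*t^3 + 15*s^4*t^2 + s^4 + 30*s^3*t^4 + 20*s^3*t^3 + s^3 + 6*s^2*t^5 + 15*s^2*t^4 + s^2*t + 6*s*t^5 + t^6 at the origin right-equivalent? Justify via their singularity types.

The Hessian of f at 0 is [[0, 0], [0, 0]] with rank 0, so corank 2. A Groebner basis of the Jacobian ideal J(f) in C{s,t} is {t^3, s^2 + 3*t^2, s*t}; counting standard monomials gives mu = 4. Corank 2; j^3 = t*(s^2 + t^2) splits into three distinct lines over C (the quadratic factor has nonzero discriminant), so D_4. The Hessian of g at 0 is [[0, 0], [0, 0]] with rank 0, so corank 2. A Groebner basis of the Jacobian ideal J(g) in C{s,t} is {-s*t/6 + t^5, s*t^2, s^2 + s*t}; counting standard monomials gives mu = 7. Corank 2; j^3 = s^2*(s + t) has shape L^2 M (L != M), so D-series; mu = 7 gives D_7. f is D_4 but g is D_7, hence not right-equivalent.

No.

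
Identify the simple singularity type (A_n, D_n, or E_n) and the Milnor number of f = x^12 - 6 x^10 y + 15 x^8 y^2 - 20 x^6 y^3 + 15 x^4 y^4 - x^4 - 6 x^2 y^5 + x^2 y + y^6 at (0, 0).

The Hessian of f at 0 has rank 0. Corank 2; j^3 = x^2*y has shape L^2 M (L != M), so D-series; mu = 7 gives D_7.

Type D7, Milnor number mu = 7.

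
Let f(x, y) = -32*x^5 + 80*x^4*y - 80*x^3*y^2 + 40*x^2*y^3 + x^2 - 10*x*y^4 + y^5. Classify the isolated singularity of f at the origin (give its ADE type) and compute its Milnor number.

Type A4, Milnor number mu = 4.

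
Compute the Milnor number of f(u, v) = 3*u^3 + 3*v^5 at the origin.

8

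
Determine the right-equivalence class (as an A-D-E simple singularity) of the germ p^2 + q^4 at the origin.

A_3

The Hessian of f at 0 has rank 1. Corank 1: A-series; mu = 3 gives A_3.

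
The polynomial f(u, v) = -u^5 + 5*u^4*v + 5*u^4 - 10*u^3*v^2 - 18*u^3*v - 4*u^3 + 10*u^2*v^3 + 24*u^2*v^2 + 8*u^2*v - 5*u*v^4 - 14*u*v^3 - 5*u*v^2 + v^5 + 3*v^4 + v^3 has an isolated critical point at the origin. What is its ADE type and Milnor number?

The Hessian of f at 0 has rank 0. Corank 2; j^3 = -(u - v)*(2*u - v)^2 has shape L^2 M (L != M), so D-series; mu = 5 gives D_5.

Type D_5, Milnor number mu = 5.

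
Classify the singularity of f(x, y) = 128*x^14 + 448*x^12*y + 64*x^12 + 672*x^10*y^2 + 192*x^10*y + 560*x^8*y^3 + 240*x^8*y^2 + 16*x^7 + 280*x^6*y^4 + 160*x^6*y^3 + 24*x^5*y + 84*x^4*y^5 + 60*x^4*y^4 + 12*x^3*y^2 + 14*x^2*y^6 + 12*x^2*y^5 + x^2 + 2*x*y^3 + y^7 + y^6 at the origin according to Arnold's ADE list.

A_6

The Hessian of f at 0 has rank 1. Corank 1: A-series; mu = 6 gives A_6.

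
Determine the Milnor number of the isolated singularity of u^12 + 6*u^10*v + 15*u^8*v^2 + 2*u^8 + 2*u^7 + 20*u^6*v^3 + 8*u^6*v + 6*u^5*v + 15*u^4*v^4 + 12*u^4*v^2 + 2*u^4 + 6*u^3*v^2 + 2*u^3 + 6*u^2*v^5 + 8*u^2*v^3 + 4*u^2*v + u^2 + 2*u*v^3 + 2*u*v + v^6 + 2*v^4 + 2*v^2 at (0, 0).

1

The Hessian of f at 0 has rank 2. Corank 0: nondegenerate Morse point, so A_1.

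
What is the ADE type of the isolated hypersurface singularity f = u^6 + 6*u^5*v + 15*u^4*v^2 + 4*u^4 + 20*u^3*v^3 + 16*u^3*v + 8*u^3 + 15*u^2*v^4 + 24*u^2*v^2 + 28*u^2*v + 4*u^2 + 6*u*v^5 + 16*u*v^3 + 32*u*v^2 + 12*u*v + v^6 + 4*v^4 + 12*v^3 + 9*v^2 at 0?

A_5

The Hessian of f at 0 has rank 1. Corank 1: A-series; mu = 5 gives A_5.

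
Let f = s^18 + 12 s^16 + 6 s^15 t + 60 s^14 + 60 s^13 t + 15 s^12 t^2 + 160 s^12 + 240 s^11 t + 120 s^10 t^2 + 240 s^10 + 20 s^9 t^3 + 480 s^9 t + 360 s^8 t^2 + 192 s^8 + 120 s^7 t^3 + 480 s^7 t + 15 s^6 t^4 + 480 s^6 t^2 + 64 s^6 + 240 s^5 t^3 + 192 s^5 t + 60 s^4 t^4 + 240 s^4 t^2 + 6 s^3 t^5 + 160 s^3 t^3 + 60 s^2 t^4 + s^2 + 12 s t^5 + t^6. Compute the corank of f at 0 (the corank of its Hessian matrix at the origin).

1

Hessian at 0 has rank 1.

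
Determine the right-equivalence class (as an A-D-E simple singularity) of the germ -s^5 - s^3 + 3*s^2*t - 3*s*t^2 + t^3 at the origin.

The Hessian of f at 0 is [[0, 0], [0, 0]] with rank 0, so corank 2. A Groebner basis of the Jacobian ideal J(f) in C{s,t} is {t^5, s*t^3 - 3*t^4/4, s^2 - 2*s*t + t^2}; counting standard monomials gives mu = 8. Corank 2; j^3 = -(s - t)^3 is a perfect cube, so E-series; the 5-jet and mu = 8 give E_8.

E_8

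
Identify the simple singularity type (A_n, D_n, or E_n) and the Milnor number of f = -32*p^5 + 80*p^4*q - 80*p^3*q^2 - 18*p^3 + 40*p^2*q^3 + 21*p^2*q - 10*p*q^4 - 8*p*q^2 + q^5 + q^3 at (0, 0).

The Hessian of f at 0 has rank 0. Corank 2; j^3 = -(2*p - q)*(3*p - q)^2 has shape L^2 M (L != M), so D-series; mu = 6 gives D_6.

Type D_{6}, Milnor number mu = 6.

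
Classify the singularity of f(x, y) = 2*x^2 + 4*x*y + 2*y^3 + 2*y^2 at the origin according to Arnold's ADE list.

A_2

The Hessian of f at 0 is [[4, 4], [4, 4]] with rank 1, so corank 1. A Groebner basis of the Jacobian ideal J(f) in C{x,y} is {y^2, x + y}; counting standard monomials gives mu = 2. Corank 1: A-series; mu = 2 gives A_2.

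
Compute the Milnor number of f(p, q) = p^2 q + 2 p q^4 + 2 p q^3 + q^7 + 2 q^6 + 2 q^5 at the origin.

6

The Hessian of f at 0 has rank 0. Corank 2; j^3 = p^2*q has shape L^2 M (L != M), so D-series; mu = 6 gives D_6.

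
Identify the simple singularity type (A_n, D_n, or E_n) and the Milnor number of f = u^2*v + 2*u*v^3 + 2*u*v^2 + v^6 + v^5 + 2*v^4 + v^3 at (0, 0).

Type D_7, Milnor number mu = 7.

The Hessian of f at 0 has rank 0. Corank 2; j^3 = v*(u + v)^2 has shape L^2 M (L != M), so D-series; mu = 7 gives D_7.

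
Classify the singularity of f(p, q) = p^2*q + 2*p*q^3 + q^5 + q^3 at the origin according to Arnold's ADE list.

The Hessian of f at 0 has rank 0. Corank 2; j^3 = q*(p^2 + q^2) splits into three distinct lines over C (the quadratic factor has nonzero discriminant), so D_4.

D_{4}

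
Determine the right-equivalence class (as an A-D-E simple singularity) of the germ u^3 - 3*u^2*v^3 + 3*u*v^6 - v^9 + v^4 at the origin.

The Hessian of f at 0 is [[0, 0], [0, 0]] with rank 0, so corank 2. A Groebner basis of the Jacobian ideal J(f) in C{u,v} is {v^3, u^2}; counting standard monomials gives mu = 6. Corank 2; j^3 = u^3 is a perfect cube, so E-series; the 4-jet and mu = 6 give E_6.

E_{6}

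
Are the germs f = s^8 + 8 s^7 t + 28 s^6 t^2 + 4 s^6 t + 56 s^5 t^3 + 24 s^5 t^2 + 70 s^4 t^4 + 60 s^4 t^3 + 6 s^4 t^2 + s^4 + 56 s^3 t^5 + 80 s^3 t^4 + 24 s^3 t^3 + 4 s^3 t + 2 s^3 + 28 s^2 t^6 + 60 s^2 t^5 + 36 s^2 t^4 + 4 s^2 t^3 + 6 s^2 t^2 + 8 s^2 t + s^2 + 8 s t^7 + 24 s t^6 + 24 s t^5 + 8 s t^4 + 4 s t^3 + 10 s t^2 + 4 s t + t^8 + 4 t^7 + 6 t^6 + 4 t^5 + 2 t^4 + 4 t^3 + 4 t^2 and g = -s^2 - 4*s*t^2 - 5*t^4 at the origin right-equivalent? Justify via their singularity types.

The Hessian of f at 0 has rank 1. Corank 1: A-series; mu = 3 gives A_3. The Hessian of g at 0 has rank 1. Corank 1: A-series; mu = 3 gives A_3. Both have type A_3, hence right-equivalent.

Yes.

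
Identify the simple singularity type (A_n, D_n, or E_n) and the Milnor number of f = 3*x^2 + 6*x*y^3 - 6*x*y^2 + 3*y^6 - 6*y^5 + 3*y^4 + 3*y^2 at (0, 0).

Type A_{1}, Milnor number mu = 1.

The Hessian of f at 0 has rank 2. Corank 0: nondegenerate Morse point, so A_1.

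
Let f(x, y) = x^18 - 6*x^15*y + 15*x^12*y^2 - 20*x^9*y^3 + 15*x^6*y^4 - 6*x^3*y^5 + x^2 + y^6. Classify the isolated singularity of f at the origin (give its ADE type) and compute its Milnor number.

Type A_5, Milnor number mu = 5.

The Hessian of f at 0 is [[2, 0], [0, 0]] with rank 1, so corank 1. A Groebner basis of the Jacobian ideal J(f) in C{x,y} is {y^5, x}; counting standard monomials gives mu = 5. Corank 1: A-series; mu = 5 gives A_5.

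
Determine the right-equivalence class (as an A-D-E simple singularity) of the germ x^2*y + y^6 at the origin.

D_{7}

The Hessian of f at 0 has rank 0. Corank 2; j^3 = x^2*y has shape L^2 M (L != M), so D-series; mu = 7 gives D_7.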